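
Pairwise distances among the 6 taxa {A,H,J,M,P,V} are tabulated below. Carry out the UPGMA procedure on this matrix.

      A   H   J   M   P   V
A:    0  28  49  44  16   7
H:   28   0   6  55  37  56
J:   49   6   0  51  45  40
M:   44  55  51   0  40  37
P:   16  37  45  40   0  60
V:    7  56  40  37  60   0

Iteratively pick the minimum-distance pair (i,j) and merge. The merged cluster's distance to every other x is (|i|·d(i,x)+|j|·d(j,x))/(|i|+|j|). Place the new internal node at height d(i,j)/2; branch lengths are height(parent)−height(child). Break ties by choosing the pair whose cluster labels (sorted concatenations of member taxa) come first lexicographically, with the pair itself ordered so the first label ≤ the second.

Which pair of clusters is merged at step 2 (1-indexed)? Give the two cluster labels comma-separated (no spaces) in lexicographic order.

A,V

step 1: merge (H,J) at d=6; branch lengths H→3, J→3; new cluster HJ
  updated: d(A,HJ)=77/2, d(HJ,M)=53, d(HJ,P)=41, d(HJ,V)=48
step 2: merge (A,V) at d=7; branch lengths A→7/2, V→7/2; new cluster AV
  updated: d(AV,HJ)=173/4, d(AV,M)=81/2, d(AV,P)=38
step 3: merge (AV,P) at d=38; branch lengths AV→31/2, P→19; new cluster APV
  updated: d(APV,HJ)=85/2, d(APV,M)=121/3
step 4: merge (APV,M) at d=121/3; branch lengths APV→7/6, M→121/6; new cluster AMPV
  updated: d(AMPV,HJ)=361/8
step 5: merge (AMPV,HJ) at d=361/8; branch lengths AMPV→115/48, HJ→313/16; new cluster AHJMPV
final tree: ((((A:7/2,V:7/2):31/2,P:19):7/6,M:121/6):115/48,(H:3,J:3):313/16)
total length: 2179/24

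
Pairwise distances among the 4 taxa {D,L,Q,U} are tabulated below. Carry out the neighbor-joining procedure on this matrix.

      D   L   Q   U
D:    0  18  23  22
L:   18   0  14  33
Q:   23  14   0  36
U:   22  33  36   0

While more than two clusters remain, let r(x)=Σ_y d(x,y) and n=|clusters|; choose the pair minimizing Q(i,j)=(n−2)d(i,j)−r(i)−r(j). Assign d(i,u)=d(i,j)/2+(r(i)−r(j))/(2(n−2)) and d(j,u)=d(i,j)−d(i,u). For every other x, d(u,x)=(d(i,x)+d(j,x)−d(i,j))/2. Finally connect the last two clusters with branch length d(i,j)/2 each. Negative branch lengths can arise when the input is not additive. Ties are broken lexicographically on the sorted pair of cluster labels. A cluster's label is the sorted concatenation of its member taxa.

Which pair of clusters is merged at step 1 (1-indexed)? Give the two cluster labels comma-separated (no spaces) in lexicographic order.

1. join D+U (d=22, Q=-110) ⇒ DU; edges |D|=4, |U|=18
  updated: d(DU,L)=29/2, d(DU,Q)=37/2
2. join DU+L (d=29/2, Q=-47) ⇒ DLU; edges |DU|=19/2, |L|=5
  updated: d(DLU,Q)=9
3. join DLU+Q (d=9) ⇒ DLQU; edges |DLU|=9/2, |Q|=9/2
final tree: (((D:4,U:18):19/2,L:5):9/2,Q:9/2)
total length: 91/2

D,U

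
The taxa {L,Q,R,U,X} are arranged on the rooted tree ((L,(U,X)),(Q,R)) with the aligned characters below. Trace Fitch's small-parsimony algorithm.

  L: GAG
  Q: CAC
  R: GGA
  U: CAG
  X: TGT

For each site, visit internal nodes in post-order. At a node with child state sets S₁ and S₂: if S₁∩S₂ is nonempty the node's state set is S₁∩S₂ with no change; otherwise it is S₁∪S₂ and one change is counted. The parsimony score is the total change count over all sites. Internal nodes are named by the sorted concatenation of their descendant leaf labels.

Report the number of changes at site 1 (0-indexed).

[col 0] UX: children U:{C}, X:{T} ∪→ {C,T}; cost 1
[col 0] LUX: children L:{G}, UX:{C,T} ∪→ {C,G,T}; cost 1
[col 0] QR: children Q:{C}, R:{G} ∪→ {C,G}; cost 1
[col 0] LQRUX: children LUX:{C,G,T}, QR:{C,G} ∩→ {C,G}; cost 0
[col 1] UX: children U:{A}, X:{G} ∪→ {A,G}; cost 1
[col 1] LUX: children L:{A}, UX:{A,G} ∩→ {A}; cost 0
[col 1] QR: children Q:{A}, R:{G} ∪→ {A,G}; cost 1
[col 1] LQRUX: children LUX:{A}, QR:{A,G} ∩→ {A}; cost 0
[col 2] UX: children U:{G}, X:{T} ∪→ {G,T}; cost 1
[col 2] LUX: children L:{G}, UX:{G,T} ∩→ {G}; cost 0
[col 2] QR: children Q:{C}, R:{A} ∪→ {A,C}; cost 1
[col 2] LQRUX: children LUX:{G}, QR:{A,C} ∪→ {A,C,G}; cost 1
per-site changes: [3, 2, 3]; total = 8

2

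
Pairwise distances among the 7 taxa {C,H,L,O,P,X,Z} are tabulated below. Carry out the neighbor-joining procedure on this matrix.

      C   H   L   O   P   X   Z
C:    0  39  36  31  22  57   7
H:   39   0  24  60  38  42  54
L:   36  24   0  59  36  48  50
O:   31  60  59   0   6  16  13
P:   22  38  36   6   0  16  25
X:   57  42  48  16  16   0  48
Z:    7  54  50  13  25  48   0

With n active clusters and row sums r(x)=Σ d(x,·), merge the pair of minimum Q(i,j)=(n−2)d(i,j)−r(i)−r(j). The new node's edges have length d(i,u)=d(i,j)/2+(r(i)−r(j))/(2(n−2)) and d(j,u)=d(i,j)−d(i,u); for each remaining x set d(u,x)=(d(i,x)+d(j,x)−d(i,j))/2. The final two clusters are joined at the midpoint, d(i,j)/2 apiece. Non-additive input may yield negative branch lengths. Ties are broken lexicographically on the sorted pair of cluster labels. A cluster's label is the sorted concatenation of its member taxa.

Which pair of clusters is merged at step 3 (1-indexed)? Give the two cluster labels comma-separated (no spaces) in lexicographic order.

iteration 1: select H,L (d=24, Q=-390); attach at lengths (62/5, 58/5); label the merged cluster HL
  updated: d(C,HL)=51/2, d(HL,O)=95/2, d(HL,P)=25, d(HL,X)=33, d(HL,Z)=40
iteration 2: select C,Z (d=7, Q=-495/2); attach at lengths (75/16, 37/16); label the merged cluster CZ
  updated: d(CZ,HL)=117/4, d(CZ,O)=37/2, d(CZ,P)=20, d(CZ,X)=49
iteration 3: select CZ,HL (d=117/4, Q=-655/4); attach at lengths (93/8, 141/8); label the merged cluster CHLZ
  updated: d(CHLZ,O)=147/8, d(CHLZ,P)=63/8, d(CHLZ,X)=211/8
iteration 4: select CHLZ,P (d=63/8, Q=-267/4); attach at lengths (77/8, -7/4); label the merged cluster CHLPZ
  updated: d(CHLPZ,O)=33/4, d(CHLPZ,X)=69/4
iteration 5: select CHLPZ,O (d=33/4, Q=-83/2); attach at lengths (19/4, 7/2); label the merged cluster CHLOPZ
  updated: d(CHLOPZ,X)=25/2
iteration 6: select CHLOPZ,X (d=25/2); attach at lengths (25/4, 25/4); label the merged cluster CHLOPXZ
final tree: (((((C:75/16,Z:37/16):93/8,(H:62/5,L:58/5):141/8):77/8,P:-7/4):19/4,O:7/2):25/4,X:25/4)
total length: 711/8

CZ,HL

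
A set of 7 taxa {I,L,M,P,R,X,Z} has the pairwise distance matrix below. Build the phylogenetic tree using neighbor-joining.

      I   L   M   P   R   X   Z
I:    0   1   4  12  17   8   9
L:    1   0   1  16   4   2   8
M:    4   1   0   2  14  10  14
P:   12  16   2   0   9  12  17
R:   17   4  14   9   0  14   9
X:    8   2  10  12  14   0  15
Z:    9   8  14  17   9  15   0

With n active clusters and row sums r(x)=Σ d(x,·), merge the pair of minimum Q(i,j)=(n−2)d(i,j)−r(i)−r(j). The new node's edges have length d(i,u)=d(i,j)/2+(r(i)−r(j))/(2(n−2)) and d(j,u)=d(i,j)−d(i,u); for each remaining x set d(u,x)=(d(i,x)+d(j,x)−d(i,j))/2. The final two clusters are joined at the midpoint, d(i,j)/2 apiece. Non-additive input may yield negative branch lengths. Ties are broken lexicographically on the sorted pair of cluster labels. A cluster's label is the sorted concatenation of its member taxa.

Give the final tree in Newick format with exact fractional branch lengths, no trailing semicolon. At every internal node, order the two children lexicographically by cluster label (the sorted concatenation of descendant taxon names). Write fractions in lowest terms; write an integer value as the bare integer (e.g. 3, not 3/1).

(((I:5/2,((M:-13/10,P:33/10):19/4,(R:35/8,Z:37/8):13/4):5/4):1,L:-17/8):33/16,X:33/16)

1. join M+P (d=2, Q=-103) ⇒ MP; edges |M|=-13/10, |P|=33/10
  updated: d(I,MP)=7, d(L,MP)=15/2, d(MP,R)=21/2, d(MP,X)=10, d(MP,Z)=29/2
2. join R+Z (d=9, Q=-74) ⇒ RZ; edges |R|=35/8, |Z|=37/8
  updated: d(I,RZ)=17/2, d(L,RZ)=3/2, d(MP,RZ)=8, d(RZ,X)=10
3. join MP+RZ (d=8, Q=-73/2) ⇒ MPRZ; edges |MP|=19/4, |RZ|=13/4
  updated: d(I,MPRZ)=15/4, d(L,MPRZ)=1/2, d(MPRZ,X)=6
4. join I+MPRZ (d=15/4, Q=-31/2) ⇒ IMPRZ; edges |I|=5/2, |MPRZ|=5/4
  updated: d(IMPRZ,L)=-9/8, d(IMPRZ,X)=41/8
5. join IMPRZ+L (d=-9/8, Q=-6) ⇒ ILMPRZ; edges |IMPRZ|=1, |L|=-17/8
  updated: d(ILMPRZ,X)=33/8
6. join ILMPRZ+X (d=33/8) ⇒ ILMPRXZ; edges |ILMPRZ|=33/16, |X|=33/16
final tree: (((I:5/2,((M:-13/10,P:33/10):19/4,(R:35/8,Z:37/8):13/4):5/4):1,L:-17/8):33/16,X:33/16)
total length: 103/4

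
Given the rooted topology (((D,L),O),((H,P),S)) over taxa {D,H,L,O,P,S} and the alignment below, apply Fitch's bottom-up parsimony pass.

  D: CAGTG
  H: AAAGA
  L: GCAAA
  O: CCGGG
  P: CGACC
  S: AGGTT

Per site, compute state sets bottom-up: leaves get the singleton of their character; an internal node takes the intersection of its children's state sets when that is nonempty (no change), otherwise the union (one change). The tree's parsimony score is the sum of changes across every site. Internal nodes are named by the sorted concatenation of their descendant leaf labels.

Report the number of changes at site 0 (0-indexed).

DL@0: {C} ∪ {G} = {C,G} (union, +1)
DLO@0: {C,G} ∩ {C} = {C} (intersection, +0)
HP@0: {A} ∪ {C} = {A,C} (union, +1)
HPS@0: {A,C} ∩ {A} = {A} (intersection, +0)
DHLOPS@0: {C} ∪ {A} = {A,C} (union, +1)
DL@1: {A} ∪ {C} = {A,C} (union, +1)
DLO@1: {A,C} ∩ {C} = {C} (intersection, +0)
HP@1: {A} ∪ {G} = {A,G} (union, +1)
HPS@1: {A,G} ∩ {G} = {G} (intersection, +0)
DHLOPS@1: {C} ∪ {G} = {C,G} (union, +1)
DL@2: {G} ∪ {A} = {A,G} (union, +1)
DLO@2: {A,G} ∩ {G} = {G} (intersection, +0)
HP@2: {A} ∩ {A} = {A} (intersection, +0)
HPS@2: {A} ∪ {G} = {A,G} (union, +1)
DHLOPS@2: {G} ∩ {A,G} = {G} (intersection, +0)
DL@3: {T} ∪ {A} = {A,T} (union, +1)
DLO@3: {A,T} ∪ {G} = {A,G,T} (union, +1)
HP@3: {G} ∪ {C} = {C,G} (union, +1)
HPS@3: {C,G} ∪ {T} = {C,G,T} (union, +1)
DHLOPS@3: {A,G,T} ∩ {C,G,T} = {G,T} (intersection, +0)
DL@4: {G} ∪ {A} = {A,G} (union, +1)
DLO@4: {A,G} ∩ {G} = {G} (intersection, +0)
HP@4: {A} ∪ {C} = {A,C} (union, +1)
HPS@4: {A,C} ∪ {T} = {A,C,T} (union, +1)
DHLOPS@4: {G} ∪ {A,C,T} = {A,C,G,T} (union, +1)
per-site changes: [3, 3, 2, 4, 4]; total = 16

3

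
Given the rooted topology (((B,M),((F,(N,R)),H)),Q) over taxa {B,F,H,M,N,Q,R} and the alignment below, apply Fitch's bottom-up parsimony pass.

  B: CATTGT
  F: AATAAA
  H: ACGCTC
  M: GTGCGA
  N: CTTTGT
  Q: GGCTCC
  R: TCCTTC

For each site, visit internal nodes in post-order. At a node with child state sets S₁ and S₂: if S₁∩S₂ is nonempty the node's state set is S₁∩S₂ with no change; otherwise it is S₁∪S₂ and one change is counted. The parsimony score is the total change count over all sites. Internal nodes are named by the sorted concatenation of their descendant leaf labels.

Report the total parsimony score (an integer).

[col 0] BM: children B:{C}, M:{G} ∪→ {C,G}; cost 1
[col 0] NR: children N:{C}, R:{T} ∪→ {C,T}; cost 1
[col 0] FNR: children F:{A}, NR:{C,T} ∪→ {A,C,T}; cost 1
[col 0] FHNR: children FNR:{A,C,T}, H:{A} ∩→ {A}; cost 0
[col 0] BFHMNR: children BM:{C,G}, FHNR:{A} ∪→ {A,C,G}; cost 1
[col 0] BFHMNQR: children BFHMNR:{A,C,G}, Q:{G} ∩→ {G}; cost 0
[col 1] BM: children B:{A}, M:{T} ∪→ {A,T}; cost 1
[col 1] NR: children N:{T}, R:{C} ∪→ {C,T}; cost 1
[col 1] FNR: children F:{A}, NR:{C,T} ∪→ {A,C,T}; cost 1
[col 1] FHNR: children FNR:{A,C,T}, H:{C} ∩→ {C}; cost 0
[col 1] BFHMNR: children BM:{A,T}, FHNR:{C} ∪→ {A,C,T}; cost 1
[col 1] BFHMNQR: children BFHMNR:{A,C,T}, Q:{G} ∪→ {A,C,G,T}; cost 1
[col 2] BM: children B:{T}, M:{G} ∪→ {G,T}; cost 1
[col 2] NR: children N:{T}, R:{C} ∪→ {C,T}; cost 1
[col 2] FNR: children F:{T}, NR:{C,T} ∩→ {T}; cost 0
[col 2] FHNR: children FNR:{T}, H:{G} ∪→ {G,T}; cost 1
[col 2] BFHMNR: children BM:{G,T}, FHNR:{G,T} ∩→ {G,T}; cost 0
[col 2] BFHMNQR: children BFHMNR:{G,T}, Q:{C} ∪→ {C,G,T}; cost 1
[col 3] BM: children B:{T}, M:{C} ∪→ {C,T}; cost 1
[col 3] NR: children N:{T}, R:{T} ∩→ {T}; cost 0
[col 3] FNR: children F:{A}, NR:{T} ∪→ {A,T}; cost 1
[col 3] FHNR: children FNR:{A,T}, H:{C} ∪→ {A,C,T}; cost 1
[col 3] BFHMNR: children BM:{C,T}, FHNR:{A,C,T} ∩→ {C,T}; cost 0
[col 3] BFHMNQR: children BFHMNR:{C,T}, Q:{T} ∩→ {T}; cost 0
[col 4] BM: children B:{G}, M:{G} ∩→ {G}; cost 0
[col 4] NR: children N:{G}, R:{T} ∪→ {G,T}; cost 1
[col 4] FNR: children F:{A}, NR:{G,T} ∪→ {A,G,T}; cost 1
[col 4] FHNR: children FNR:{A,G,T}, H:{T} ∩→ {T}; cost 0
[col 4] BFHMNR: children BM:{G}, FHNR:{T} ∪→ {G,T}; cost 1
[col 4] BFHMNQR: children BFHMNR:{G,T}, Q:{C} ∪→ {C,G,T}; cost 1
[col 5] BM: children B:{T}, M:{A} ∪→ {A,T}; cost 1
[col 5] NR: children N:{T}, R:{C} ∪→ {C,T}; cost 1
[col 5] FNR: children F:{A}, NR:{C,T} ∪→ {A,C,T}; cost 1
[col 5] FHNR: children FNR:{A,C,T}, H:{C} ∩→ {C}; cost 0
[col 5] BFHMNR: children BM:{A,T}, FHNR:{C} ∪→ {A,C,T}; cost 1
[col 5] BFHMNQR: children BFHMNR:{A,C,T}, Q:{C} ∩→ {C}; cost 0
per-site changes: [4, 5, 4, 3, 4, 4]; total = 24

24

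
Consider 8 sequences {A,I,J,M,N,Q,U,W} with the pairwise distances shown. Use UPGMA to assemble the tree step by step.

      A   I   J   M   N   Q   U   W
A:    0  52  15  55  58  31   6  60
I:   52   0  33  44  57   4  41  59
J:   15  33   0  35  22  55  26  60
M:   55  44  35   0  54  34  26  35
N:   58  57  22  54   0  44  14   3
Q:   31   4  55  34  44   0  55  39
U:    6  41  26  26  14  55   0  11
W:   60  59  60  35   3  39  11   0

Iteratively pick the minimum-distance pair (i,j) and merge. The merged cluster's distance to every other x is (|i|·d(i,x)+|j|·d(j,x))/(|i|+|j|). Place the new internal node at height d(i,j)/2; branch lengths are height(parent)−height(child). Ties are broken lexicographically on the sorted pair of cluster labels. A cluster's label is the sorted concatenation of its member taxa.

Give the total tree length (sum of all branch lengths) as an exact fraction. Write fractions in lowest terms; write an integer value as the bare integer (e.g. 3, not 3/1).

1496/15

step 1: merge (N,W) at d=3; branch lengths N→3/2, W→3/2; new cluster NW
  updated: d(A,NW)=59, d(I,NW)=58, d(J,NW)=41, d(M,NW)=89/2, d(NW,Q)=83/2, d(NW,U)=25/2
step 2: merge (I,Q) at d=4; branch lengths I→2, Q→2; new cluster IQ
  updated: d(A,IQ)=83/2, d(IQ,J)=44, d(IQ,M)=39, d(IQ,NW)=199/4, d(IQ,U)=48
step 3: merge (A,U) at d=6; branch lengths A→3, U→3; new cluster AU
  updated: d(AU,IQ)=179/4, d(AU,J)=41/2, d(AU,M)=81/2, d(AU,NW)=143/4
step 4: merge (AU,J) at d=41/2; branch lengths AU→29/4, J→41/4; new cluster AJU
  updated: d(AJU,IQ)=89/2, d(AJU,M)=116/3, d(AJU,NW)=75/2
step 5: merge (AJU,NW) at d=75/2; branch lengths AJU→17/2, NW→69/4; new cluster AJNUW
  updated: d(AJNUW,IQ)=233/5, d(AJNUW,M)=41
step 6: merge (IQ,M) at d=39; branch lengths IQ→35/2, M→39/2; new cluster IMQ
  updated: d(AJNUW,IMQ)=671/15
step 7: merge (AJNUW,IMQ) at d=671/15; branch lengths AJNUW→217/60, IMQ→43/15; new cluster AIJMNQUW
final tree: ((((A:3,U:3):29/4,J:41/4):17/2,(N:3/2,W:3/2):69/4):217/60,((I:2,Q:2):35/2,M:39/2):43/15)
total length: 1496/15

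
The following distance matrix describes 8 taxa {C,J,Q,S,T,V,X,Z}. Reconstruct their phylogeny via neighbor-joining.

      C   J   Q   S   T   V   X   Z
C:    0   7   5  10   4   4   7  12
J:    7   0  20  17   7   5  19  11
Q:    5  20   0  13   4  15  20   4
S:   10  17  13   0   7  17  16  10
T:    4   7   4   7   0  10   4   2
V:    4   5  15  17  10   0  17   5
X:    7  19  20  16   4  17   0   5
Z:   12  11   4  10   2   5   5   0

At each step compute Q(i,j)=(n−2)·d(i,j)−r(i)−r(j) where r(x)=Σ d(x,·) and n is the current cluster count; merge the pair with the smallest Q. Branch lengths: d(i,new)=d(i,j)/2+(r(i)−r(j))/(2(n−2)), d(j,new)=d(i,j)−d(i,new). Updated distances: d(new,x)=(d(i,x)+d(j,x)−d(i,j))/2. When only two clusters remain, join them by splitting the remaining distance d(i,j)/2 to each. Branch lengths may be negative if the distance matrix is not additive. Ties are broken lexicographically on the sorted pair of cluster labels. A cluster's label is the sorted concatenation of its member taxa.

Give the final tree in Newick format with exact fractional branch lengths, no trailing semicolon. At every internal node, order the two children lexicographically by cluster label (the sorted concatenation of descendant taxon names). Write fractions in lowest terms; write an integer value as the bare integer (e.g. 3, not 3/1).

1. join J+V (d=5, Q=-129) ⇒ JV; edges |J|=43/12, |V|=17/12
  updated: d(C,JV)=3, d(JV,Q)=15, d(JV,S)=29/2, d(JV,T)=6, d(JV,X)=31/2, d(JV,Z)=11/2
2. join C+JV (d=3, Q=-171/2) ⇒ CJV; edges |C|=-7/20, |JV|=67/20
  updated: d(CJV,Q)=17/2, d(CJV,S)=43/4, d(CJV,T)=7/2, d(CJV,X)=39/4, d(CJV,Z)=29/4
3. join X+Z (d=5, Q=-63) ⇒ XZ; edges |X|=93/16, |Z|=-13/16
  updated: d(CJV,XZ)=6, d(Q,XZ)=19/2, d(S,XZ)=21/2, d(T,XZ)=1/2
4. join T+XZ (d=1/2, Q=-40) ⇒ TXZ; edges |T|=-5/3, |XZ|=13/6
  updated: d(CJV,TXZ)=9/2, d(Q,TXZ)=13/2, d(S,TXZ)=17/2
5. join CJV+Q (d=17/2, Q=-139/4) ⇒ CJQV; edges |CJV|=51/16, |Q|=85/16
  updated: d(CJQV,S)=61/8, d(CJQV,TXZ)=5/4
6. join CJQV+S (d=61/8, Q=-139/8) ⇒ CJQSV; edges |CJQV|=3/16, |S|=119/16
  updated: d(CJQSV,TXZ)=17/16
7. join CJQSV+TXZ (d=17/16) ⇒ CJQSTVXZ; edges |CJQSV|=17/32, |TXZ|=17/32
final tree: ((((C:-7/20,(J:43/12,V:17/12):67/20):51/16,Q:85/16):3/16,S:119/16):17/32,(T:-5/3,(X:93/16,Z:-13/16):13/6):17/32)
total length: 491/16

((((C:-7/20,(J:43/12,V:17/12):67/20):51/16,Q:85/16):3/16,S:119/16):17/32,(T:-5/3,(X:93/16,Z:-13/16):13/6):17/32)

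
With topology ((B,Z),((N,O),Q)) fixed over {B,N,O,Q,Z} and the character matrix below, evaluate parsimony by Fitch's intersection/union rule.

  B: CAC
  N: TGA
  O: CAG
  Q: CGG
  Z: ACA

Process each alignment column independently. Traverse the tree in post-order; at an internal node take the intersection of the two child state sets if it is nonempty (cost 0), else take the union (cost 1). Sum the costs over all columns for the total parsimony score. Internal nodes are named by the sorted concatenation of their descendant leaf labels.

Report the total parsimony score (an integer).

8

BZ@0: {C} ∪ {A} = {A,C} (union, +1)
NO@0: {T} ∪ {C} = {C,T} (union, +1)
NOQ@0: {C,T} ∩ {C} = {C} (intersection, +0)
BNOQZ@0: {A,C} ∩ {C} = {C} (intersection, +0)
BZ@1: {A} ∪ {C} = {A,C} (union, +1)
NO@1: {G} ∪ {A} = {A,G} (union, +1)
NOQ@1: {A,G} ∩ {G} = {G} (intersection, +0)
BNOQZ@1: {A,C} ∪ {G} = {A,C,G} (union, +1)
BZ@2: {C} ∪ {A} = {A,C} (union, +1)
NO@2: {A} ∪ {G} = {A,G} (union, +1)
NOQ@2: {A,G} ∩ {G} = {G} (intersection, +0)
BNOQZ@2: {A,C} ∪ {G} = {A,C,G} (union, +1)
per-site changes: [2, 3, 3]; total = 8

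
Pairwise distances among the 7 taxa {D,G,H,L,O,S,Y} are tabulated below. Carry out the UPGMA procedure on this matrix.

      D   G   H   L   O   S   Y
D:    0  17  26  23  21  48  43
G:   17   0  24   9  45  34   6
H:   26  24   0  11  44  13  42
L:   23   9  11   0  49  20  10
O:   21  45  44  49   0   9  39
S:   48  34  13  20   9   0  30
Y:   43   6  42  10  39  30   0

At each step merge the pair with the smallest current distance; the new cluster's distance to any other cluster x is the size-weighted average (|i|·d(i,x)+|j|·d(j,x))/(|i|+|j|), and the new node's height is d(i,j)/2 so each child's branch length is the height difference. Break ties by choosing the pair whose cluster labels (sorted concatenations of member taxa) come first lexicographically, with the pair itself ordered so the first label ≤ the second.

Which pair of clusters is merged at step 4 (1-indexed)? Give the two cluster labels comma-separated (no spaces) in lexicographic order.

1. join G+Y (d=6) ⇒ GY; edges |G|=3, |Y|=3
  updated: d(D,GY)=30, d(GY,H)=33, d(GY,L)=19/2, d(GY,O)=42, d(GY,S)=32
2. join O+S (d=9) ⇒ OS; edges |O|=9/2, |S|=9/2
  updated: d(D,OS)=69/2, d(GY,OS)=37, d(H,OS)=57/2, d(L,OS)=69/2
3. join GY+L (d=19/2) ⇒ GLY; edges |GY|=7/4, |L|=19/4
  updated: d(D,GLY)=83/3, d(GLY,H)=77/3, d(GLY,OS)=217/6
4. join GLY+H (d=77/3) ⇒ GHLY; edges |GLY|=97/12, |H|=77/6
  updated: d(D,GHLY)=109/4, d(GHLY,OS)=137/4
5. join D+GHLY (d=109/4) ⇒ DGHLY; edges |D|=109/8, |GHLY|=19/24
  updated: d(DGHLY,OS)=343/10
6. join DGHLY+OS (d=343/10) ⇒ DGHLOSY; edges |DGHLY|=141/40, |OS|=253/20
final tree: ((D:109/8,(((G:3,Y:3):7/4,L:19/4):97/12,H:77/6):19/24):141/40,(O:9/2,S:9/2):253/20)
total length: 8761/120

GLY,H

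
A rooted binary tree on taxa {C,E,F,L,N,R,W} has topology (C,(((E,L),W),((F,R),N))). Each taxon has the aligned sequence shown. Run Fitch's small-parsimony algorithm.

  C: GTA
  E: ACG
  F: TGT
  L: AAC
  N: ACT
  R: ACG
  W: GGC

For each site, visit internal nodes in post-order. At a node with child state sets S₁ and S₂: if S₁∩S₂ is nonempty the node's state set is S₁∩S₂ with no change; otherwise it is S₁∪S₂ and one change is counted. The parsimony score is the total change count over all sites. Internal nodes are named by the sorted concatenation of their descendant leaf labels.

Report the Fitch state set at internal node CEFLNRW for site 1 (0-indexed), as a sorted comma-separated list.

EL@0: {A} ∩ {A} = {A} (intersection, +0)
ELW@0: {A} ∪ {G} = {A,G} (union, +1)
FR@0: {T} ∪ {A} = {A,T} (union, +1)
FNR@0: {A,T} ∩ {A} = {A} (intersection, +0)
EFLNRW@0: {A,G} ∩ {A} = {A} (intersection, +0)
CEFLNRW@0: {G} ∪ {A} = {A,G} (union, +1)
EL@1: {C} ∪ {A} = {A,C} (union, +1)
ELW@1: {A,C} ∪ {G} = {A,C,G} (union, +1)
FR@1: {G} ∪ {C} = {C,G} (union, +1)
FNR@1: {C,G} ∩ {C} = {C} (intersection, +0)
EFLNRW@1: {A,C,G} ∩ {C} = {C} (intersection, +0)
CEFLNRW@1: {T} ∪ {C} = {C,T} (union, +1)
EL@2: {G} ∪ {C} = {C,G} (union, +1)
ELW@2: {C,G} ∩ {C} = {C} (intersection, +0)
FR@2: {T} ∪ {G} = {G,T} (union, +1)
FNR@2: {G,T} ∩ {T} = {T} (intersection, +0)
EFLNRW@2: {C} ∪ {T} = {C,T} (union, +1)
CEFLNRW@2: {A} ∪ {C,T} = {A,C,T} (union, +1)
per-site changes: [3, 4, 4]; total = 11

C,T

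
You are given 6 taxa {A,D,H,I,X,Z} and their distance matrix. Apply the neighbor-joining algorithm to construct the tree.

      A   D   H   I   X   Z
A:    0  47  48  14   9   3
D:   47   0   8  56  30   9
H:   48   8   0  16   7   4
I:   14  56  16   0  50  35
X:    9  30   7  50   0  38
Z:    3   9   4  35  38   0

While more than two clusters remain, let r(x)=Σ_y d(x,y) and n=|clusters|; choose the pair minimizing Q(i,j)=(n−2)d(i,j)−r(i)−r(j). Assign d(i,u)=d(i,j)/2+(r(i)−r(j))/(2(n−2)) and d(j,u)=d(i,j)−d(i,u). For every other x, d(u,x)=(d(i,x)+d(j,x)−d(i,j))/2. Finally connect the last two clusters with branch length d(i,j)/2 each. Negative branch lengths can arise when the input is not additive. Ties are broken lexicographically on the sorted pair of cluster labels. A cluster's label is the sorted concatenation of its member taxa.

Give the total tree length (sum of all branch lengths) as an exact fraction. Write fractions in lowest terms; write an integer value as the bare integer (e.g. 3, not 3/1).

iteration 1: select A,I (d=14, Q=-236); attach at lengths (3/4, 53/4); label the merged cluster AI
  updated: d(AI,D)=89/2, d(AI,H)=25, d(AI,X)=45/2, d(AI,Z)=12
iteration 2: select AI,X (d=45/2, Q=-134); attach at lengths (37/3, 61/6); label the merged cluster AIX
  updated: d(AIX,D)=26, d(AIX,H)=19/4, d(AIX,Z)=55/4
iteration 3: select AIX,H (d=19/4, Q=-207/4); attach at lengths (149/16, -73/16); label the merged cluster AHIX
  updated: d(AHIX,D)=117/8, d(AHIX,Z)=13/2
iteration 4: select AHIX,D (d=117/8, Q=-241/8); attach at lengths (97/16, 137/16); label the merged cluster ADHIX
  updated: d(ADHIX,Z)=7/16
iteration 5: select ADHIX,Z (d=7/16); attach at lengths (7/32, 7/32); label the merged cluster ADHIXZ
final tree: (((((A:3/4,I:53/4):37/3,X:61/6):149/16,H:-73/16):97/16,D:137/16):7/32,Z:7/32)
total length: 901/16

901/16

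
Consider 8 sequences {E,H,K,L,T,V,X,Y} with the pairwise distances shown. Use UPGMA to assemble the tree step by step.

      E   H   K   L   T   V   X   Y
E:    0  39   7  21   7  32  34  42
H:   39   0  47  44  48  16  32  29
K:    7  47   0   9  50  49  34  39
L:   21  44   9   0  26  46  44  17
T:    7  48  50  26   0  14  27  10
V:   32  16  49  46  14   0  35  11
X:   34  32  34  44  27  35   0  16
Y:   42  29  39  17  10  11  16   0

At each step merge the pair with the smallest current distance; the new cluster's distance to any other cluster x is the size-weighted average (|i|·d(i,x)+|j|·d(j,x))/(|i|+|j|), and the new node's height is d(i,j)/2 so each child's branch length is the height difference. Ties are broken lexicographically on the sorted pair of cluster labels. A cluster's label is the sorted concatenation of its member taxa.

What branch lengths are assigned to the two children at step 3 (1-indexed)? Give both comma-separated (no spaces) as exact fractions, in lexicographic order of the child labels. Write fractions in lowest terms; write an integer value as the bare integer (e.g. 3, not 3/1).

1. join E+K (d=7) ⇒ EK; edges |E|=7/2, |K|=7/2
  updated: d(EK,H)=43, d(EK,L)=15, d(EK,T)=57/2, d(EK,V)=81/2, d(EK,X)=34, d(EK,Y)=81/2
2. join T+Y (d=10) ⇒ TY; edges |T|=5, |Y|=5
  updated: d(EK,TY)=69/2, d(H,TY)=77/2, d(L,TY)=43/2, d(TY,V)=25/2, d(TY,X)=43/2
3. join TY+V (d=25/2) ⇒ TVY; edges |TY|=5/4, |V|=25/4
  updated: d(EK,TVY)=73/2, d(H,TVY)=31, d(L,TVY)=89/3, d(TVY,X)=26
4. join EK+L (d=15) ⇒ EKL; edges |EK|=4, |L|=15/2
  updated: d(EKL,H)=130/3, d(EKL,TVY)=308/9, d(EKL,X)=112/3
5. join TVY+X (d=26) ⇒ TVXY; edges |TVY|=27/4, |X|=13
  updated: d(EKL,TVXY)=35, d(H,TVXY)=125/4
6. join H+TVXY (d=125/4) ⇒ HTVXY; edges |H|=125/8, |TVXY|=21/8
  updated: d(EKL,HTVXY)=110/3
7. join EKL+HTVXY (d=110/3) ⇒ EHKLTVXY; edges |EKL|=65/6, |HTVXY|=65/24
final tree: (((E:7/2,K:7/2):4,L:15/2):65/6,(H:125/8,(((T:5,Y:5):5/4,V:25/4):27/4,X:13):21/8):65/24)
total length: 2101/24

5/4,25/4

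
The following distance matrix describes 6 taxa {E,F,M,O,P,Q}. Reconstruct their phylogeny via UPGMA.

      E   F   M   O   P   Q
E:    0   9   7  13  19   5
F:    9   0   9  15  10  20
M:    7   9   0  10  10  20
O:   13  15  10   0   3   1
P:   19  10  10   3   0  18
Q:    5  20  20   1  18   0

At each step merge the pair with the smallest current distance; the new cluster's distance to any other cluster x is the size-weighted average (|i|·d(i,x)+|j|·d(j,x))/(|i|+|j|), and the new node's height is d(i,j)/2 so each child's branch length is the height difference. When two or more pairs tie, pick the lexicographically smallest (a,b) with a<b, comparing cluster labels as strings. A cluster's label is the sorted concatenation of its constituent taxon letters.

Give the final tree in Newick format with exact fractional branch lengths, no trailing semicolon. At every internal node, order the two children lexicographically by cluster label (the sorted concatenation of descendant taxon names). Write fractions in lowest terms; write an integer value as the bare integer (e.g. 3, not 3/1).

iteration 1: select O,Q (d=1); attach at lengths (1/2, 1/2); label the merged cluster OQ
  updated: d(E,OQ)=9, d(F,OQ)=35/2, d(M,OQ)=15, d(OQ,P)=21/2
iteration 2: select E,M (d=7); attach at lengths (7/2, 7/2); label the merged cluster EM
  updated: d(EM,F)=9, d(EM,OQ)=12, d(EM,P)=29/2
iteration 3: select EM,F (d=9); attach at lengths (1, 9/2); label the merged cluster EFM
  updated: d(EFM,OQ)=83/6, d(EFM,P)=13
iteration 4: select OQ,P (d=21/2); attach at lengths (19/4, 21/4); label the merged cluster OPQ
  updated: d(EFM,OPQ)=122/9
iteration 5: select EFM,OPQ (d=122/9); attach at lengths (41/18, 55/36); label the merged cluster EFMOPQ
final tree: (((E:7/2,M:7/2):1,F:9/2):41/18,((O:1/2,Q:1/2):19/4,P:21/4):55/36)
total length: 983/36

(((E:7/2,M:7/2):1,F:9/2):41/18,((O:1/2,Q:1/2):19/4,P:21/4):55/36)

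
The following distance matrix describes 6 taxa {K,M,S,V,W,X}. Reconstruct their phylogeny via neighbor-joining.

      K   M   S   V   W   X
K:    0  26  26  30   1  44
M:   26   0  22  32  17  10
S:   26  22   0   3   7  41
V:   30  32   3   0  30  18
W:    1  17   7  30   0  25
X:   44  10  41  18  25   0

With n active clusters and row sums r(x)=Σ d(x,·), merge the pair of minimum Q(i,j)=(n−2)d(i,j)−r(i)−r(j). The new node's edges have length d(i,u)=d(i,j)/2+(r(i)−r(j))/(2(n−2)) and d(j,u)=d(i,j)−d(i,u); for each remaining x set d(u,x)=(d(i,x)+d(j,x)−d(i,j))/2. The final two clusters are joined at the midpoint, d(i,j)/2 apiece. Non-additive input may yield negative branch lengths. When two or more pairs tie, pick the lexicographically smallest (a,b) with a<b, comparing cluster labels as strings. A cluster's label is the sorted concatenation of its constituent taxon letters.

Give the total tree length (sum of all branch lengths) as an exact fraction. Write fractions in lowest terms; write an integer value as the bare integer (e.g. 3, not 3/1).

187/4

step 1: merge (M,X) at d=10, Q=-205; branch lengths M→9/8, X→71/8; new cluster MX
  updated: d(K,MX)=30, d(MX,S)=53/2, d(MX,V)=20, d(MX,W)=16
step 2: merge (K,W) at d=1, Q=-138; branch lengths K→6, W→-5; new cluster KW
  updated: d(KW,MX)=45/2, d(KW,S)=16, d(KW,V)=59/2
step 3: merge (KW,MX) at d=45/2, Q=-92; branch lengths KW→11, MX→23/2; new cluster KMWX
  updated: d(KMWX,S)=10, d(KMWX,V)=27/2
step 4: merge (KMWX,S) at d=10, Q=-53/2; branch lengths KMWX→41/4, S→-1/4; new cluster KMSWX
  updated: d(KMSWX,V)=13/4
step 5: merge (KMSWX,V) at d=13/4; branch lengths KMSWX→13/8, V→13/8; new cluster KMSVWX
final tree: ((((K:6,W:-5):11,(M:9/8,X:71/8):23/2):41/4,S:-1/4):13/8,V:13/8)
total length: 187/4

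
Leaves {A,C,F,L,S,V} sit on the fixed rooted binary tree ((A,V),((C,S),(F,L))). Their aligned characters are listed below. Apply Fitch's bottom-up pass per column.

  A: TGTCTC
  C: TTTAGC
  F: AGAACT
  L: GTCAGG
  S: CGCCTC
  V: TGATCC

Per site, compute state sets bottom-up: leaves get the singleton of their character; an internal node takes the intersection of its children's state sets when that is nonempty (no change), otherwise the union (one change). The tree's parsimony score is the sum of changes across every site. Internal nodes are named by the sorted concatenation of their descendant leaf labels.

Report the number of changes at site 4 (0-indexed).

AV@0: {T} ∩ {T} = {T} (intersection, +0)
CS@0: {T} ∪ {C} = {C,T} (union, +1)
FL@0: {A} ∪ {G} = {A,G} (union, +1)
CFLS@0: {C,T} ∪ {A,G} = {A,C,G,T} (union, +1)
ACFLSV@0: {T} ∩ {A,C,G,T} = {T} (intersection, +0)
AV@1: {G} ∩ {G} = {G} (intersection, +0)
CS@1: {T} ∪ {G} = {G,T} (union, +1)
FL@1: {G} ∪ {T} = {G,T} (union, +1)
CFLS@1: {G,T} ∩ {G,T} = {G,T} (intersection, +0)
ACFLSV@1: {G} ∩ {G,T} = {G} (intersection, +0)
AV@2: {T} ∪ {A} = {A,T} (union, +1)
CS@2: {T} ∪ {C} = {C,T} (union, +1)
FL@2: {A} ∪ {C} = {A,C} (union, +1)
CFLS@2: {C,T} ∩ {A,C} = {C} (intersection, +0)
ACFLSV@2: {A,T} ∪ {C} = {A,C,T} (union, +1)
AV@3: {C} ∪ {T} = {C,T} (union, +1)
CS@3: {A} ∪ {C} = {A,C} (union, +1)
FL@3: {A} ∩ {A} = {A} (intersection, +0)
CFLS@3: {A,C} ∩ {A} = {A} (intersection, +0)
ACFLSV@3: {C,T} ∪ {A} = {A,C,T} (union, +1)
AV@4: {T} ∪ {C} = {C,T} (union, +1)
CS@4: {G} ∪ {T} = {G,T} (union, +1)
FL@4: {C} ∪ {G} = {C,G} (union, +1)
CFLS@4: {G,T} ∩ {C,G} = {G} (intersection, +0)
ACFLSV@4: {C,T} ∪ {G} = {C,G,T} (union, +1)
AV@5: {C} ∩ {C} = {C} (intersection, +0)
CS@5: {C} ∩ {C} = {C} (intersection, +0)
FL@5: {T} ∪ {G} = {G,T} (union, +1)
CFLS@5: {C} ∪ {G,T} = {C,G,T} (union, +1)
ACFLSV@5: {C} ∩ {C,G,T} = {C} (intersection, +0)
per-site changes: [3, 2, 4, 3, 4, 2]; total = 18

4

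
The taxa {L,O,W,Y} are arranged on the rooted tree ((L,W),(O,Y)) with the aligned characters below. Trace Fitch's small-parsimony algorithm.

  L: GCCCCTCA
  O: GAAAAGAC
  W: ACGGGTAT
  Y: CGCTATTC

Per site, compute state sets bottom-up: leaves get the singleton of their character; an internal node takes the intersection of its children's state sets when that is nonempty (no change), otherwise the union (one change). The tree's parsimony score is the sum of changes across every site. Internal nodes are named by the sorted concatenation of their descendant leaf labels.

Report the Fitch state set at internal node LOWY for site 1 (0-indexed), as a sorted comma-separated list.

A,C,G

[col 0] LW: children L:{G}, W:{A} ∪→ {A,G}; cost 1
[col 0] OY: children O:{G}, Y:{C} ∪→ {C,G}; cost 1
[col 0] LOWY: children LW:{A,G}, OY:{C,G} ∩→ {G}; cost 0
[col 1] LW: children L:{C}, W:{C} ∩→ {C}; cost 0
[col 1] OY: children O:{A}, Y:{G} ∪→ {A,G}; cost 1
[col 1] LOWY: children LW:{C}, OY:{A,G} ∪→ {A,C,G}; cost 1
[col 2] LW: children L:{C}, W:{G} ∪→ {C,G}; cost 1
[col 2] OY: children O:{A}, Y:{C} ∪→ {A,C}; cost 1
[col 2] LOWY: children LW:{C,G}, OY:{A,C} ∩→ {C}; cost 0
[col 3] LW: children L:{C}, W:{G} ∪→ {C,G}; cost 1
[col 3] OY: children O:{A}, Y:{T} ∪→ {A,T}; cost 1
[col 3] LOWY: children LW:{C,G}, OY:{A,T} ∪→ {A,C,G,T}; cost 1
[col 4] LW: children L:{C}, W:{G} ∪→ {C,G}; cost 1
[col 4] OY: children O:{A}, Y:{A} ∩→ {A}; cost 0
[col 4] LOWY: children LW:{C,G}, OY:{A} ∪→ {A,C,G}; cost 1
[col 5] LW: children L:{T}, W:{T} ∩→ {T}; cost 0
[col 5] OY: children O:{G}, Y:{T} ∪→ {G,T}; cost 1
[col 5] LOWY: children LW:{T}, OY:{G,T} ∩→ {T}; cost 0
[col 6] LW: children L:{C}, W:{A} ∪→ {A,C}; cost 1
[col 6] OY: children O:{A}, Y:{T} ∪→ {A,T}; cost 1
[col 6] LOWY: children LW:{A,C}, OY:{A,T} ∩→ {A}; cost 0
[col 7] LW: children L:{A}, W:{T} ∪→ {A,T}; cost 1
[col 7] OY: children O:{C}, Y:{C} ∩→ {C}; cost 0
[col 7] LOWY: children LW:{A,T}, OY:{C} ∪→ {A,C,T}; cost 1
per-site changes: [2, 2, 2, 3, 2, 1, 2, 2]; total = 16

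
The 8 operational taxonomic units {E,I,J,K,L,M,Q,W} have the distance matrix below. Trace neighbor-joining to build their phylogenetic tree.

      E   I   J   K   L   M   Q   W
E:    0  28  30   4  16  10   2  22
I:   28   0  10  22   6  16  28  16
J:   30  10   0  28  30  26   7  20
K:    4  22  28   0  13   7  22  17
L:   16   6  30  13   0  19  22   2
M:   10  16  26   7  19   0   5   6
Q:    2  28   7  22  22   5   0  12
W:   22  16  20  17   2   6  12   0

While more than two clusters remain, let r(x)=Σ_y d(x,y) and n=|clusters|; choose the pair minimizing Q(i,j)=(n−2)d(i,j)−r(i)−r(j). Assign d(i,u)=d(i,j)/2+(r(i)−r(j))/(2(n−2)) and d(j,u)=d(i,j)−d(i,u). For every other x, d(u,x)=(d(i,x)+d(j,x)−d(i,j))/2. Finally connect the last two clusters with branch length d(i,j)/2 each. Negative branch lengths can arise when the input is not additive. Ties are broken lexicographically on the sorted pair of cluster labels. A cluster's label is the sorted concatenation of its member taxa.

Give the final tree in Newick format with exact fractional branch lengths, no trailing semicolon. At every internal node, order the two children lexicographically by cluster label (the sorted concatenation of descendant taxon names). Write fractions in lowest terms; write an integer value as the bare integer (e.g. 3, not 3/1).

((((E:7/8,K:25/8):85/16,M:19/16):17/16,((I:35/12,J:85/12):43/6,(L:23/10,W:-3/10):29/6):81/16):51/32,Q:51/32)

step 1: merge (I,J) at d=10, Q=-217; branch lengths I→35/12, J→85/12; new cluster IJ
  updated: d(E,IJ)=24, d(IJ,K)=20, d(IJ,L)=13, d(IJ,M)=16, d(IJ,Q)=25/2, d(IJ,W)=13
step 2: merge (L,W) at d=2, Q=-147; branch lengths L→23/10, W→-3/10; new cluster LW
  updated: d(E,LW)=18, d(IJ,LW)=12, d(K,LW)=14, d(LW,M)=23/2, d(LW,Q)=16
step 3: merge (E,K) at d=4, Q=-109; branch lengths E→7/8, K→25/8; new cluster EK
  updated: d(EK,IJ)=20, d(EK,LW)=14, d(EK,M)=13/2, d(EK,Q)=10
step 4: merge (IJ,LW) at d=12, Q=-78; branch lengths IJ→43/6, LW→29/6; new cluster IJLW
  updated: d(EK,IJLW)=11, d(IJLW,M)=31/4, d(IJLW,Q)=33/4
step 5: merge (EK,M) at d=13/2, Q=-135/4; branch lengths EK→85/16, M→19/16; new cluster EKM
  updated: d(EKM,IJLW)=49/8, d(EKM,Q)=17/4
step 6: merge (EKM,IJLW) at d=49/8, Q=-149/8; branch lengths EKM→17/16, IJLW→81/16; new cluster EIJKLMW
  updated: d(EIJKLMW,Q)=51/16
step 7: merge (EIJKLMW,Q) at d=51/16; branch lengths EIJKLMW→51/32, Q→51/32; new cluster EIJKLMQW
final tree: ((((E:7/8,K:25/8):85/16,M:19/16):17/16,((I:35/12,J:85/12):43/6,(L:23/10,W:-3/10):29/6):81/16):51/32,Q:51/32)
total length: 701/16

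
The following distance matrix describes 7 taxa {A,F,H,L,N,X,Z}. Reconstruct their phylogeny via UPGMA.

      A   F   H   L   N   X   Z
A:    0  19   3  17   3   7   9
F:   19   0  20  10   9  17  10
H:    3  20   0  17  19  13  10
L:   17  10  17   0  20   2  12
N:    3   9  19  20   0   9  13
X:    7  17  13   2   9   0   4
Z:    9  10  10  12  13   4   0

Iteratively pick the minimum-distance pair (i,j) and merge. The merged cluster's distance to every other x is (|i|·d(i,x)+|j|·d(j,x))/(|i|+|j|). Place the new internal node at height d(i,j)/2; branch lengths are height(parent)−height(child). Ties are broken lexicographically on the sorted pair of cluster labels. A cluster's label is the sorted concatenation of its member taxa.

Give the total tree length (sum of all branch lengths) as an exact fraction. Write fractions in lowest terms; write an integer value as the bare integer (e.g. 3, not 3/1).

373/12

step 1: merge (L,X) at d=2; branch lengths L→1, X→1; new cluster LX
  updated: d(A,LX)=12, d(F,LX)=27/2, d(H,LX)=15, d(LX,N)=29/2, d(LX,Z)=8
step 2: merge (A,H) at d=3; branch lengths A→3/2, H→3/2; new cluster AH
  updated: d(AH,F)=39/2, d(AH,LX)=27/2, d(AH,N)=11, d(AH,Z)=19/2
step 3: merge (LX,Z) at d=8; branch lengths LX→3, Z→4; new cluster LXZ
  updated: d(AH,LXZ)=73/6, d(F,LXZ)=37/3, d(LXZ,N)=14
step 4: merge (F,N) at d=9; branch lengths F→9/2, N→9/2; new cluster FN
  updated: d(AH,FN)=61/4, d(FN,LXZ)=79/6
step 5: merge (AH,LXZ) at d=73/6; branch lengths AH→55/12, LXZ→25/12; new cluster AHLXZ
  updated: d(AHLXZ,FN)=14
step 6: merge (AHLXZ,FN) at d=14; branch lengths AHLXZ→11/12, FN→5/2; new cluster AFHLNXZ
final tree: (((A:3/2,H:3/2):55/12,((L:1,X:1):3,Z:4):25/12):11/12,(F:9/2,N:9/2):5/2)
total length: 373/12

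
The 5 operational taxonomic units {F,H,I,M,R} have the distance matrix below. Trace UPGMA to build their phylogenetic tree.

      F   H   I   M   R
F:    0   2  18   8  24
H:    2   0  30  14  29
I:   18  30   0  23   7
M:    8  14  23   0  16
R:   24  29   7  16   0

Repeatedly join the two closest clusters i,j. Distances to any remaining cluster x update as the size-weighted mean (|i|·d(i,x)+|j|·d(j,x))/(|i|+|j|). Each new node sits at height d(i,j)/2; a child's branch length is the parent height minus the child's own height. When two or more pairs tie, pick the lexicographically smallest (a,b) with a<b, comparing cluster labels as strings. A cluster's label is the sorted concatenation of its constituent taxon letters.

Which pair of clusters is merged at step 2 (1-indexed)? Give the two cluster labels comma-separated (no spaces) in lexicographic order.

I,R

1. join F+H (d=2) ⇒ FH; edges |F|=1, |H|=1
  updated: d(FH,I)=24, d(FH,M)=11, d(FH,R)=53/2
2. join I+R (d=7) ⇒ IR; edges |I|=7/2, |R|=7/2
  updated: d(FH,IR)=101/4, d(IR,M)=39/2
3. join FH+M (d=11) ⇒ FHM; edges |FH|=9/2, |M|=11/2
  updated: d(FHM,IR)=70/3
4. join FHM+IR (d=70/3) ⇒ FHIMR; edges |FHM|=37/6, |IR|=49/6
final tree: (((F:1,H:1):9/2,M:11/2):37/6,(I:7/2,R:7/2):49/6)
total length: 100/3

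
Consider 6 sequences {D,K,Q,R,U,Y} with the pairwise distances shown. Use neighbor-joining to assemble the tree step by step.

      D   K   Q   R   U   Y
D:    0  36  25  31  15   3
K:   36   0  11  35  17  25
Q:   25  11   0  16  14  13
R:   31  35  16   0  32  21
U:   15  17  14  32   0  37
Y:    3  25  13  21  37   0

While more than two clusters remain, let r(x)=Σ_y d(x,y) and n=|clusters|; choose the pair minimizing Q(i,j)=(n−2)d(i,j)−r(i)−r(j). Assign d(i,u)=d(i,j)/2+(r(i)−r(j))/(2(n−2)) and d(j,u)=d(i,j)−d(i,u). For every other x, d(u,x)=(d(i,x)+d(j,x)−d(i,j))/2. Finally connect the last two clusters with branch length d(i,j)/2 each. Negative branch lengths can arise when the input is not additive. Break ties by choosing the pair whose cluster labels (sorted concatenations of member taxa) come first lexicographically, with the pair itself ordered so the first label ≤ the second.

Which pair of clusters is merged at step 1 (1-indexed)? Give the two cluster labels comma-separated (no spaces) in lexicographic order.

D,Y

1. join D+Y (d=3, Q=-197) ⇒ DY; edges |D|=23/8, |Y|=1/8
  updated: d(DY,K)=29, d(DY,Q)=35/2, d(DY,R)=49/2, d(DY,U)=49/2
2. join DY+R (d=49/2, Q=-259/2) ⇒ DRY; edges |DY|=41/4, |R|=57/4
  updated: d(DRY,K)=79/4, d(DRY,Q)=9/2, d(DRY,U)=16
3. join DRY+Q (d=9/2, Q=-243/4) ⇒ DQRY; edges |DRY|=79/16, |Q|=-7/16
  updated: d(DQRY,K)=105/8, d(DQRY,U)=51/4
4. join DQRY+K (d=105/8, Q=-343/8) ⇒ DKQRY; edges |DQRY|=71/16, |K|=139/16
  updated: d(DKQRY,U)=133/16
5. join DKQRY+U (d=133/16) ⇒ DKQRUY; edges |DKQRY|=133/32, |U|=133/32
final tree: (((((D:23/8,Y:1/8):41/4,R:57/4):79/16,Q:-7/16):71/16,K:139/16):133/32,U:133/32)
total length: 855/16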